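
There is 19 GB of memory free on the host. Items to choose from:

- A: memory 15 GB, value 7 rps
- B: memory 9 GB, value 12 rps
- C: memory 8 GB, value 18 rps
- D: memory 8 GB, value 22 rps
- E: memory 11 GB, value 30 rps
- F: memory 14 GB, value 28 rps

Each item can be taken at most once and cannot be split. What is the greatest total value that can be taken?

Check high-value combinations within 19 GB:
- D+E: memory 8+11=19, value 22+30=52
- C+E: memory 8+11=19, value 18+30=48
- C+D: memory 8+8=16, value 18+22=40
Best: 52 rps.

52 rps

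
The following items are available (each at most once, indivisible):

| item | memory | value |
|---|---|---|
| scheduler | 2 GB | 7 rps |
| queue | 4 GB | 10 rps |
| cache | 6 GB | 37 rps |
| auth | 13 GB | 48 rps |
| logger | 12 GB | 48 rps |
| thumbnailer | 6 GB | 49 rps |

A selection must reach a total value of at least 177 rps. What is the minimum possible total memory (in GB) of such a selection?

37

Subsets with value ≥ 177, sorted by total memory:
- cache+auth+logger+thumbnailer: memory 37, value 182
- scheduler+cache+auth+logger+thumbnailer: memory 39, value 189
- queue+cache+auth+logger+thumbnailer: memory 41, value 192
Minimum memory: 37 GB.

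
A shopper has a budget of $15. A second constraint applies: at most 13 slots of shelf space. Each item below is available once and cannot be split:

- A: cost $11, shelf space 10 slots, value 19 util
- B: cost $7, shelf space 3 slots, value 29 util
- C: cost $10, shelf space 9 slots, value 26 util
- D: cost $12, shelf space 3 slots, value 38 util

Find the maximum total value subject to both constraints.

Feasible sets respecting both limits:
- D: cost 12, shelf space 3, value 38
- B: cost 7, shelf space 3, value 29
- C: cost 10, shelf space 9, value 26
- A: cost 11, shelf space 10, value 19
Best: 38 util.

38 util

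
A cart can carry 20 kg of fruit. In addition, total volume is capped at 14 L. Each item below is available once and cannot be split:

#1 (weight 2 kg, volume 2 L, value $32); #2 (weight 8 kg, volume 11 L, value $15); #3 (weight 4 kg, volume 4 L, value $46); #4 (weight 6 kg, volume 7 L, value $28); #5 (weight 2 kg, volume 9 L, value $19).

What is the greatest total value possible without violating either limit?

$106

Feasible sets respecting both limits:
- #1+#3+#4: weight 12, volume 13, value 106
- #1+#3: weight 6, volume 6, value 78
- #3+#4: weight 10, volume 11, value 74
- #3+#5: weight 6, volume 13, value 65
Best: $106.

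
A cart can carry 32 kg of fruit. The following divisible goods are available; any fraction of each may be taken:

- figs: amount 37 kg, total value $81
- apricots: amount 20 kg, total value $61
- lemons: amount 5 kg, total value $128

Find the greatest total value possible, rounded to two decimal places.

Take in order of value per unit:
- lemons (128/5 per unit): all 5 → value 128, running total 128.00
- apricots (61/20 per unit): all 20 → value 61, running total 189.00
- figs (81/37 per unit): 7 of 37 → value 7×81/37 = 15.3243, running total 204.32
Total 204.32.

204.32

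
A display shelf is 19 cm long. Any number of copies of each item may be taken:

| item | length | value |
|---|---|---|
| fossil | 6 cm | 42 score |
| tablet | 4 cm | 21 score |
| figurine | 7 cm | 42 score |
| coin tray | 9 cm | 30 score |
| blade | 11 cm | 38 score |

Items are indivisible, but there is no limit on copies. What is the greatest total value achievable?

126 score

Best value-per-unit is fossil at 42/6, and filling with it alone uses length 3×6=18. No mix of the others beats 3×42 = 126.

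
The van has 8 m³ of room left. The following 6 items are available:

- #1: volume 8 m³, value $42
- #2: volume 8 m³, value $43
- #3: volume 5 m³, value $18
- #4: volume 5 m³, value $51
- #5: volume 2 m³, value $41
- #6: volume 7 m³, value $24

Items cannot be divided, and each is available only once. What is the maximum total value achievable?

$92

This is a 0/1 knapsack; check combinations near the capacity.
- #4+#5: volume 5+2=7, value 51+41=92
- #3+#5: volume 5+2=7, value 18+41=59
- #4: volume 5, value 51
- #2: volume 8, value 43
- #1: volume 8, value 42
Best: $92.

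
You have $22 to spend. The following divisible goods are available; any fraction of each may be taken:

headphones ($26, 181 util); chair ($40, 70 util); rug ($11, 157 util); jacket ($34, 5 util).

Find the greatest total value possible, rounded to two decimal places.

233.58

Take in order of value per unit:
- rug (157/11 per unit): all 11 → value 157, running total 157.00
- headphones (181/26 per unit): 11 of 26 → value 11×181/26 = 76.5769, running total 233.58
Total 233.58.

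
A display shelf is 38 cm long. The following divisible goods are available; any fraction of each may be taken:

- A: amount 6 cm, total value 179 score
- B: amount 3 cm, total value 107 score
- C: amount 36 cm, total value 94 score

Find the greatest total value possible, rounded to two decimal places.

361.72

Take in order of value per unit:
- B (107/3 per unit): all 3 → value 107, running total 107.00
- A (179/6 per unit): all 6 → value 179, running total 286.00
- C (94/36 per unit): 29 of 36 → value 29×94/36 = 75.7222, running total 361.72
Total 361.72.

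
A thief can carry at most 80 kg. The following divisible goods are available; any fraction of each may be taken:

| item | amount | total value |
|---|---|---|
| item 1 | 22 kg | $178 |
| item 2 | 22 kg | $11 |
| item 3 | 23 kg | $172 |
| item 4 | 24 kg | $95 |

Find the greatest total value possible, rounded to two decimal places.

Take in order of value per unit:
- item 1 (178/22 per unit): all 22 → value 178, running total 178.00
- item 3 (172/23 per unit): all 23 → value 172, running total 350.00
- item 4 (95/24 per unit): all 24 → value 95, running total 445.00
- item 2 (11/22 per unit): 11 of 22 → value 11×11/22 = 5.5000, running total 450.50
Total 450.50.

450.50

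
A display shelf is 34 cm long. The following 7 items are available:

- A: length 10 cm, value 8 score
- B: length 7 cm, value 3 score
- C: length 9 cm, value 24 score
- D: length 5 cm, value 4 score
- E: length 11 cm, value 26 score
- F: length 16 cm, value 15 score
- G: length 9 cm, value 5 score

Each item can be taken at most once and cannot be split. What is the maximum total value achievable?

59 score

This is a 0/1 knapsack; check combinations near the capacity.
- C+D+E+G: length 9+5+11+9=34, value 24+4+26+5=59
- A+C+E: length 10+9+11=30, value 8+24+26=58
- B+C+D+E: length 7+9+5+11=32, value 3+24+4+26=57
- C+E+G: length 9+11+9=29, value 24+26+5=55
Best: 59 score.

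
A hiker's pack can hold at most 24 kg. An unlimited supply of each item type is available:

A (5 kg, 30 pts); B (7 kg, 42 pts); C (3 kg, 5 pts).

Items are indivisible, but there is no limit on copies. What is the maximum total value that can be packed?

144 pts

Best value-per-unit is A at 30/5; filling with it alone gives 4×30 = 120.
Optimal mix: 2×A + 2×B → weight 24, value 144.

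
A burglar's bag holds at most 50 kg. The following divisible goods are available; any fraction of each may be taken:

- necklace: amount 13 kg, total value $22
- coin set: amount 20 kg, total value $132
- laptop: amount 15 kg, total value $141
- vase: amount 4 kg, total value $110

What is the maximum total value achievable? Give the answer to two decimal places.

Take in order of value per unit:
- vase (110/4 per unit): all 4 → value 110, running total 110.00
- laptop (141/15 per unit): all 15 → value 141, running total 251.00
- coin set (132/20 per unit): all 20 → value 132, running total 383.00
- necklace (22/13 per unit): 11 of 13 → value 11×22/13 = 18.6154, running total 401.62
Total 401.62.

401.62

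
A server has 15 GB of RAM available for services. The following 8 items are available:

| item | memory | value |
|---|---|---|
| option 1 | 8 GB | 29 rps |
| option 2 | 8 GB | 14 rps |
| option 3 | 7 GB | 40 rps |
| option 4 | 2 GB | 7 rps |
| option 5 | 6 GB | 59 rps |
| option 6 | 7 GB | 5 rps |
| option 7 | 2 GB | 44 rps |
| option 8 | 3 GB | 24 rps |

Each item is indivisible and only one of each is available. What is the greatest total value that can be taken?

143 rps

Check high-value combinations within 15 GB:
- option 3+option 5+option 7: memory 7+6+2=15, value 40+59+44=143
- option 4+option 5+option 7+option 8: memory 2+6+2+3=13, value 7+59+44+24=134
- option 5+option 7+option 8: memory 6+2+3=11, value 59+44+24=127
Best: 143 rps.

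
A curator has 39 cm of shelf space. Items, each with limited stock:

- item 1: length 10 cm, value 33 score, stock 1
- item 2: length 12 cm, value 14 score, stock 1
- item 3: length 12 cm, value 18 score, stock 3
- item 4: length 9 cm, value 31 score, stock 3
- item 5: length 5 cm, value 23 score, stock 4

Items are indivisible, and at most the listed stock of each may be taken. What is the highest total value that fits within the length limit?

Top feasible selections:
- 1×item 1 + 1×item 4 + 4×item 5: length 39, value 156
- 2×item 4 + 4×item 5: length 38, value 154
- 1×item 1 + 2×item 4 + 2×item 5: length 38, value 141
- 3×item 4 + 2×item 5: length 37, value 139
Best: 156 score.

156 score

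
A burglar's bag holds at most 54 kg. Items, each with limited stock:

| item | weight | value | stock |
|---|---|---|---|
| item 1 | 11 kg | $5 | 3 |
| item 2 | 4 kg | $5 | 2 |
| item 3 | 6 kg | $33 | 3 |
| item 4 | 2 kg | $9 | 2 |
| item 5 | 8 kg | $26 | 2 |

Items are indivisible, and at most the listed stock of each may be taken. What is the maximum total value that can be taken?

Best selections within weight 54 and stock limits:
- 2×item 2 + 3×item 3 + 2×item 4 + 2×item 5: weight 46, value 179
- 1×item 1 + 1×item 2 + 3×item 3 + 2×item 4 + 2×item 5: weight 53, value 179
- 1×item 2 + 3×item 3 + 2×item 4 + 2×item 5: weight 42, value 174
Best: $179.

$179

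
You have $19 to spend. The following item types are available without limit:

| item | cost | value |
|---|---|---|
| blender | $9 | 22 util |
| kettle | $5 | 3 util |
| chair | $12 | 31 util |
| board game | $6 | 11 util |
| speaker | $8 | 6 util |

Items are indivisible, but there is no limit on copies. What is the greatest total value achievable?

44 util

Best value-per-unit is chair at 31/12; filling with it alone gives 1×31 = 31.
Optimal mix: 2×blender → cost 18, value 44.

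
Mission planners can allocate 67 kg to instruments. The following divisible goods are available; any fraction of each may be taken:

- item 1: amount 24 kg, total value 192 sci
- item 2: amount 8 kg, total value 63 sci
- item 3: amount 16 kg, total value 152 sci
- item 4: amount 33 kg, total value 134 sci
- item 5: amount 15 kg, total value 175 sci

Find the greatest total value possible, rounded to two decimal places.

598.24

Take in order of value per unit:
- item 5 (175/15 per unit): all 15 → value 175, running total 175.00
- item 3 (152/16 per unit): all 16 → value 152, running total 327.00
- item 1 (192/24 per unit): all 24 → value 192, running total 519.00
- item 2 (63/8 per unit): all 8 → value 63, running total 582.00
- item 4 (134/33 per unit): 4 of 33 → value 4×134/33 = 16.2424, running total 598.24
Total 598.24.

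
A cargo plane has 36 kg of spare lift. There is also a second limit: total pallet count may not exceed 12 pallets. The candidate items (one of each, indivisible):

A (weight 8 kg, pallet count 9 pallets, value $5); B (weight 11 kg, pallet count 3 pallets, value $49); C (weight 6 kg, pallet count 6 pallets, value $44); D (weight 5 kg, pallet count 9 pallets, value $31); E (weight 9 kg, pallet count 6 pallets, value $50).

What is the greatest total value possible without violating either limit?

$99

Feasible sets respecting both limits:
- B+E: weight 20, pallet count 9, value 99
- C+E: weight 15, pallet count 12, value 94
- B+C: weight 17, pallet count 9, value 93
- B+D: weight 16, pallet count 12, value 80
Best: $99.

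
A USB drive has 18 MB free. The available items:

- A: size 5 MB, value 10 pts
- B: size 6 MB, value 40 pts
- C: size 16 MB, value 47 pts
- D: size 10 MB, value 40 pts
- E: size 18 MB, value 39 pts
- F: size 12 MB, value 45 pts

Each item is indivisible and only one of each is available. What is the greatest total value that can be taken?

Check high-value combinations within 18 MB:
- B+F: size 6+12=18, value 40+45=85
- B+D: size 6+10=16, value 40+40=80
- A+F: size 5+12=17, value 10+45=55
- A+B: size 5+6=11, value 10+40=50
Best: 85 pts.

85 pts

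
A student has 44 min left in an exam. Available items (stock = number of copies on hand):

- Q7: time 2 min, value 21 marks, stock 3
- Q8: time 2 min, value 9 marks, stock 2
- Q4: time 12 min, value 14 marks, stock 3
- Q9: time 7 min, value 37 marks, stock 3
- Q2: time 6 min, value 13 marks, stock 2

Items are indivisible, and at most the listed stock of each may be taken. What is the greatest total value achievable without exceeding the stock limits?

218 marks

Best selections within time 44 and stock limits:
- 3×Q7 + 2×Q8 + 3×Q9 + 2×Q2: time 43, value 218
- 3×Q7 + 1×Q8 + 3×Q9 + 2×Q2: time 41, value 209
Best: 218 marks.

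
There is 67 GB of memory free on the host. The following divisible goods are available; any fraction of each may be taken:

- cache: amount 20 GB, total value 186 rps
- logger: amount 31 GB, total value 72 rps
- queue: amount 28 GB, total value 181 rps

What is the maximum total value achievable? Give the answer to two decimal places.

Take in order of value per unit:
- cache (186/20 per unit): all 20 → value 186, running total 186.00
- queue (181/28 per unit): all 28 → value 181, running total 367.00
- logger (72/31 per unit): 19 of 31 → value 19×72/31 = 44.1290, running total 411.13
Total 411.13.

411.13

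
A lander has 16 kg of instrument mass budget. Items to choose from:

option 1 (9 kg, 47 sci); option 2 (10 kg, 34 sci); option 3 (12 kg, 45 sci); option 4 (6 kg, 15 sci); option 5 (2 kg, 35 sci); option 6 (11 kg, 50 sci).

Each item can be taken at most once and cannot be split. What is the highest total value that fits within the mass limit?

This is a 0/1 knapsack; check combinations near the capacity.
- option 5+option 6: mass 2+11=13, value 35+50=85
- option 1+option 5: mass 9+2=11, value 47+35=82
- option 3+option 5: mass 12+2=14, value 45+35=80
Best: 85 sci.

85 sci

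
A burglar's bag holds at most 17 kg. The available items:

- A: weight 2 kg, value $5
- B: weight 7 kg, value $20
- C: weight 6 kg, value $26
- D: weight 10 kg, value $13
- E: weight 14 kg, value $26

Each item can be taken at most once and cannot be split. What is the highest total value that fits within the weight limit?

Check high-value combinations within 17 kg:
- A+B+C: weight 2+7+6=15, value 5+20+26=51
- B+C: weight 7+6=13, value 20+26=46
- C+D: weight 6+10=16, value 26+13=39
Best: $51.

$51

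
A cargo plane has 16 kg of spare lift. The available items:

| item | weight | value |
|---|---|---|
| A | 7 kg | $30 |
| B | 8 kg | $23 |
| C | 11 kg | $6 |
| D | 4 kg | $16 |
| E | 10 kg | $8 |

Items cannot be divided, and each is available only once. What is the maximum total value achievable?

This is a 0/1 knapsack; check combinations near the capacity.
- A+B: weight 7+8=15, value 30+23=53
- A+D: weight 7+4=11, value 30+16=46
- B+D: weight 8+4=12, value 23+16=39
- A: weight 7, value 30
- D+E: weight 4+10=14, value 16+8=24
Best: $53.

$53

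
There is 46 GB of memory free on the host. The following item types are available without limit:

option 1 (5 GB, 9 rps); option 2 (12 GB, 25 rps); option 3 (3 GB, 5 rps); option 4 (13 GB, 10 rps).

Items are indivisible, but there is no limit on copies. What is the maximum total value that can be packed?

Best value-per-unit is option 2 at 25/12; filling with it alone gives 3×25 = 75.
Optimal mix: 2×option 1 + 3×option 2 → memory 46, value 93.

93 rps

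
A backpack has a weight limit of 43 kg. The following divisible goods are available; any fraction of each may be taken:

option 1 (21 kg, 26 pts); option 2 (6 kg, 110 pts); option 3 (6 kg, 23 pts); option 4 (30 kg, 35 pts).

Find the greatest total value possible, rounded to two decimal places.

Take in order of value per unit:
- option 2 (110/6 per unit): all 6 → value 110, running total 110.00
- option 3 (23/6 per unit): all 6 → value 23, running total 133.00
- option 1 (26/21 per unit): all 21 → value 26, running total 159.00
- option 4 (35/30 per unit): 10 of 30 → value 10×35/30 = 11.6667, running total 170.67
Total 170.67.

170.67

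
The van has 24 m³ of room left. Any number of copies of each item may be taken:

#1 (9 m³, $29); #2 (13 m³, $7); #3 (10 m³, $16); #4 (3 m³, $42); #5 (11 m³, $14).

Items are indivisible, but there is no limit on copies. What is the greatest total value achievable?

$336

Best value-per-unit is #4 at 42/3, and filling with it alone uses volume 8×3=24. No mix of the others beats 8×42 = 336.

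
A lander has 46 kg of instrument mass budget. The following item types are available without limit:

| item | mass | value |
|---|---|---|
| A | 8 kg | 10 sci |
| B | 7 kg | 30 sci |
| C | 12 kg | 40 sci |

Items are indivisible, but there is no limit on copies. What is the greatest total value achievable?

Best value-per-unit is B at 30/7, and filling with it alone uses mass 6×7=42. No mix of the others beats 6×30 = 180.

180 sci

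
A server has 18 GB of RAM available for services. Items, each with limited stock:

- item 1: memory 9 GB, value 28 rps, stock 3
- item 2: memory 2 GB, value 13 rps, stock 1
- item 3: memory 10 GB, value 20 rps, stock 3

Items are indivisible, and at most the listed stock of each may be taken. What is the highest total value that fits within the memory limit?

56 rps

Top feasible selections:
- 2×item 1: memory 18, value 56
- 1×item 1 + 1×item 2: memory 11, value 41
- 1×item 2 + 1×item 3: memory 12, value 33
- 1×item 1: memory 9, value 28
Best: 56 rps.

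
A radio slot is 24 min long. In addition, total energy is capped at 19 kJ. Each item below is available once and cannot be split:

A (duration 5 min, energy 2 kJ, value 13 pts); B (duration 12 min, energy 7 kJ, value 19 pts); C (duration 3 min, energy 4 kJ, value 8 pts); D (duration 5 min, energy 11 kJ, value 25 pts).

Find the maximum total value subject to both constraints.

46 pts

Feasible sets respecting both limits:
- A+C+D: duration 13, energy 17, value 46
- B+D: duration 17, energy 18, value 44
- A+B+C: duration 20, energy 13, value 40
- A+D: duration 10, energy 13, value 38
Best: 46 pts.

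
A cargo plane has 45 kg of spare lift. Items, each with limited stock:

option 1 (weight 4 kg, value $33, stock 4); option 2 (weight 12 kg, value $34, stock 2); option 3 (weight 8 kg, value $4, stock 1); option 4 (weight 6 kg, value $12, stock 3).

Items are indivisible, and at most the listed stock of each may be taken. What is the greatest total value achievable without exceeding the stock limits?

$200

Best selections within weight 45 and stock limits:
- 4×option 1 + 2×option 2: weight 40, value 200
- 4×option 1 + 1×option 2 + 2×option 4: weight 40, value 190
- 4×option 1 + 1×option 2 + 1×option 3 + 1×option 4: weight 42, value 182
Best: $200.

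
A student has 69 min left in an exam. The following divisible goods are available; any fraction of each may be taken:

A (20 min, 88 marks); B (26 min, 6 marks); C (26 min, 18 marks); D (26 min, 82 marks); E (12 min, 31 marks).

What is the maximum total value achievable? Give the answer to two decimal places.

Take in order of value per unit:
- A (88/20 per unit): all 20 → value 88, running total 88.00
- D (82/26 per unit): all 26 → value 82, running total 170.00
- E (31/12 per unit): all 12 → value 31, running total 201.00
- C (18/26 per unit): 11 of 26 → value 11×18/26 = 7.6154, running total 208.62
Total 208.62.

208.62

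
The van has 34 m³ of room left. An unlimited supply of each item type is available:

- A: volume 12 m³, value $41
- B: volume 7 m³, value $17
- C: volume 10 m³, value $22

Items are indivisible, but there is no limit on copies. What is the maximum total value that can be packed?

Best value-per-unit is A at 41/12; filling with it alone gives 2×41 = 82.
Optimal mix: 2×A + 1×C → volume 34, value 104.

$104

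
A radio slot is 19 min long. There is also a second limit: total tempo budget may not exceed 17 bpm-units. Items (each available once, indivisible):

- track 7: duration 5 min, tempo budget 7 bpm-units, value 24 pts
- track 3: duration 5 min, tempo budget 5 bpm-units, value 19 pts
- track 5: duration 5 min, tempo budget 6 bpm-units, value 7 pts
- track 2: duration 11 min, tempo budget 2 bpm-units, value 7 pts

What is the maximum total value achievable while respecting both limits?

43 pts

Feasible sets respecting both limits:
- track 7+track 3: duration 10, tempo budget 12, value 43
- track 7+track 5: duration 10, tempo budget 13, value 31
- track 7+track 2: duration 16, tempo budget 9, value 31
Best: 43 pts.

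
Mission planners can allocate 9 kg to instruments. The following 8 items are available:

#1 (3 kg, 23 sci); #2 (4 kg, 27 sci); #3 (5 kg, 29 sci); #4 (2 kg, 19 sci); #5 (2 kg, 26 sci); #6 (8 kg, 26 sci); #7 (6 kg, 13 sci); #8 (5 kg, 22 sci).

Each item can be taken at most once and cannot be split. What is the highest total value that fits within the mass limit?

This is a 0/1 knapsack; check combinations near the capacity.
- #1+#2+#5: mass 3+4+2=9, value 23+27+26=76
- #3+#4+#5: mass 5+2+2=9, value 29+19+26=74
- #2+#4+#5: mass 4+2+2=8, value 27+19+26=72
- #1+#2+#4: mass 3+4+2=9, value 23+27+19=69
- #1+#4+#5: mass 3+2+2=7, value 23+19+26=68
Best: 76 sci.

76 sci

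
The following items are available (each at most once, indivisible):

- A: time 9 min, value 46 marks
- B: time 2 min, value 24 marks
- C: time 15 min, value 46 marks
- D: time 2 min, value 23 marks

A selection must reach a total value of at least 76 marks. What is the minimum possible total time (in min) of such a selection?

13

Subsets with value ≥ 76, sorted by total time:
- A+B+D: time 13, value 93
- B+C+D: time 19, value 93
Minimum time: 13 min.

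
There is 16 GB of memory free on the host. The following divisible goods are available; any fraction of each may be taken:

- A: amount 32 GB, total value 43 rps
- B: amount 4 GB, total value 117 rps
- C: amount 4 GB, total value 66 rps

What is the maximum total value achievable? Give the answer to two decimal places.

193.75

Take in order of value per unit:
- B (117/4 per unit): all 4 → value 117, running total 117.00
- C (66/4 per unit): all 4 → value 66, running total 183.00
- A (43/32 per unit): 8 of 32 → value 8×43/32 = 10.7500, running total 193.75
Total 193.75.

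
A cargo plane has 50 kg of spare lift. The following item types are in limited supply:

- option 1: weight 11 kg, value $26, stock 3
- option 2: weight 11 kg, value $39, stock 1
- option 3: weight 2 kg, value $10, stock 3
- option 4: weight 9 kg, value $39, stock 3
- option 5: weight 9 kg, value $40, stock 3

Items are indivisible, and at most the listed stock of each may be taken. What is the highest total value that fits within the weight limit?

Best selections within weight 50 and stock limits:
- 2×option 3 + 2×option 4 + 3×option 5: weight 49, value 218
- 2×option 3 + 3×option 4 + 2×option 5: weight 49, value 217
- 1×option 3 + 2×option 4 + 3×option 5: weight 47, value 208
- 1×option 2 + 1×option 3 + 1×option 4 + 3×option 5: weight 49, value 208
Best: $218.

$218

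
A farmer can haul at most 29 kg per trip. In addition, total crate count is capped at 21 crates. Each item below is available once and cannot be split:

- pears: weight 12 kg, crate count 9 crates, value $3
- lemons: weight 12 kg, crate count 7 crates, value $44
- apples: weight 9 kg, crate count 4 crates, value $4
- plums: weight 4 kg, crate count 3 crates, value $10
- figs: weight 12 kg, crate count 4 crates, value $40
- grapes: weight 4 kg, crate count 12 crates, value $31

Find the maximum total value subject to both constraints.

Feasible sets respecting both limits:
- lemons+plums+figs: weight 28, crate count 14, value 94
- lemons+figs: weight 24, crate count 11, value 84
- plums+figs+grapes: weight 20, crate count 19, value 81
Best: $94.

$94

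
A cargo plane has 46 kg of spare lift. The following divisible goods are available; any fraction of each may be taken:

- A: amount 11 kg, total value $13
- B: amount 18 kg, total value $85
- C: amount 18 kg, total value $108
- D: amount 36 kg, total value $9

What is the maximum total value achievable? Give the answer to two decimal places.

Take in order of value per unit:
- C (108/18 per unit): all 18 → value 108, running total 108.00
- B (85/18 per unit): all 18 → value 85, running total 193.00
- A (13/11 per unit): 10 of 11 → value 10×13/11 = 11.8182, running total 204.82
Total 204.82.

204.82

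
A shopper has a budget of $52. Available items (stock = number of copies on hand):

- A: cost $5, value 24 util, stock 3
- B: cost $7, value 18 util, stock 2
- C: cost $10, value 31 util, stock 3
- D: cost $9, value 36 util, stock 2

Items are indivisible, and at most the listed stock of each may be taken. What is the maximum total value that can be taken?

193 util

Best selections within cost 52 and stock limits:
- 3×A + 1×B + 1×C + 2×D: cost 50, value 193
- 3×A + 1×B + 2×C + 1×D: cost 51, value 188
Best: 193 util.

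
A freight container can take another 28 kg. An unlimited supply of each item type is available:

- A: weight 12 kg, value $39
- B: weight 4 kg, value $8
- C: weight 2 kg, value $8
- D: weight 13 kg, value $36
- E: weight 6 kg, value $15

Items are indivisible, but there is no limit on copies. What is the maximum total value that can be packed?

Best value-per-unit is C at 8/2, and filling with it alone uses weight 14×2=28. No mix of the others beats 14×8 = 112.

$112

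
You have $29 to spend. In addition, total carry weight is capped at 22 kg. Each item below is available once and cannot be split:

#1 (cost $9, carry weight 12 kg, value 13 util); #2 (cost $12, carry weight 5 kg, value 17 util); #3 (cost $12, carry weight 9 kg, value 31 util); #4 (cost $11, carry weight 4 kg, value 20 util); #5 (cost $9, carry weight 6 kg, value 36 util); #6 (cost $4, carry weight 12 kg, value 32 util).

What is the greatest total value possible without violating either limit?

Feasible sets respecting both limits:
- #4+#5+#6: cost 24, carry weight 22, value 88
- #1+#4+#5: cost 29, carry weight 22, value 69
- #2+#4+#6: cost 27, carry weight 21, value 69
Best: 88 util.

88 util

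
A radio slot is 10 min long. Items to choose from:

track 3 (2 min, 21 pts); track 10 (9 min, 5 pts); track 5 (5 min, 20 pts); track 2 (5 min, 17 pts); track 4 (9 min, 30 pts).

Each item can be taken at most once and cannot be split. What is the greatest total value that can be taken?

Check high-value combinations within 10 min:
- track 3+track 5: duration 2+5=7, value 21+20=41
- track 3+track 2: duration 2+5=7, value 21+17=38
- track 5+track 2: duration 5+5=10, value 20+17=37
- track 4: duration 9, value 30
Best: 41 pts.

41 pts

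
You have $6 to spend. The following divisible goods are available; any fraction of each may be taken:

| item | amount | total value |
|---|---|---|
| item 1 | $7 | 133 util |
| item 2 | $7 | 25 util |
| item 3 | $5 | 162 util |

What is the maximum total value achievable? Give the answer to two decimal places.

Take in order of value per unit:
- item 3 (162/5 per unit): all 5 → value 162, running total 162.00
- item 1 (133/7 per unit): 1 of 7 → value 1×133/7 = 19.0000, running total 181.00
Total 181.00.

181.00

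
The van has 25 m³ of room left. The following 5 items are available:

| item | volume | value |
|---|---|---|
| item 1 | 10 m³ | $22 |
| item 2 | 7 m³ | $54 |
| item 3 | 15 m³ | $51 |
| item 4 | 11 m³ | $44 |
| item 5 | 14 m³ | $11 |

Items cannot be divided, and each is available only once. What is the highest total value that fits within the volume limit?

Check high-value combinations within 25 m³:
- item 2+item 3: volume 7+15=22, value 54+51=105
- item 2+item 4: volume 7+11=18, value 54+44=98
- item 1+item 2: volume 10+7=17, value 22+54=76
Best: $105.

$105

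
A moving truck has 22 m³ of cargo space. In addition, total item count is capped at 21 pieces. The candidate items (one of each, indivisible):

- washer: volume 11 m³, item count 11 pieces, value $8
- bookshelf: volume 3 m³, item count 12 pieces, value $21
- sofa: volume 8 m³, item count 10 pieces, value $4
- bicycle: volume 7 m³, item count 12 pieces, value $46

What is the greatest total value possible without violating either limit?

Feasible sets respecting both limits:
- bicycle: volume 7, item count 12, value 46
- bookshelf: volume 3, item count 12, value 21
- washer+sofa: volume 19, item count 21, value 12
- washer: volume 11, item count 11, value 8
Best: $46.

$46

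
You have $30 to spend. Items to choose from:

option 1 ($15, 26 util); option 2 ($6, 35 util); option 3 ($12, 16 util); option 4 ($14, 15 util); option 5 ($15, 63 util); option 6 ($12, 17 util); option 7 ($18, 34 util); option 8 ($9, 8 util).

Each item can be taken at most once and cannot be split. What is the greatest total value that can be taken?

This is a 0/1 knapsack; check combinations near the capacity.
- option 2+option 5+option 8: cost 6+15+9=30, value 35+63+8=106
- option 2+option 5: cost 6+15=21, value 35+63=98
- option 1+option 5: cost 15+15=30, value 26+63=89
Best: 106 util.

106 util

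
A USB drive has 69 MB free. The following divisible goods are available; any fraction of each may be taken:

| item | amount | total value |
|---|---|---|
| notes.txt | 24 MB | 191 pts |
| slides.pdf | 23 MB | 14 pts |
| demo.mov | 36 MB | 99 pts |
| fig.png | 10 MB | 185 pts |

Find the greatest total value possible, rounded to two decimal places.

472.25

Take in order of value per unit:
- fig.png (185/10 per unit): all 10 → value 185, running total 185.00
- notes.txt (191/24 per unit): all 24 → value 191, running total 376.00
- demo.mov (99/36 per unit): 35 of 36 → value 35×99/36 = 96.2500, running total 472.25
Total 472.25.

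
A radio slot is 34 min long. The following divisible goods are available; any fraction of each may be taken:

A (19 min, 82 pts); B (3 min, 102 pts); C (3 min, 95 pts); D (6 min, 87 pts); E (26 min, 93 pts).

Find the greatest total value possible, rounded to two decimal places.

Take in order of value per unit:
- B (102/3 per unit): all 3 → value 102, running total 102.00
- C (95/3 per unit): all 3 → value 95, running total 197.00
- D (87/6 per unit): all 6 → value 87, running total 284.00
- A (82/19 per unit): all 19 → value 82, running total 366.00
- E (93/26 per unit): 3 of 26 → value 3×93/26 = 10.7308, running total 376.73
Total 376.73.

376.73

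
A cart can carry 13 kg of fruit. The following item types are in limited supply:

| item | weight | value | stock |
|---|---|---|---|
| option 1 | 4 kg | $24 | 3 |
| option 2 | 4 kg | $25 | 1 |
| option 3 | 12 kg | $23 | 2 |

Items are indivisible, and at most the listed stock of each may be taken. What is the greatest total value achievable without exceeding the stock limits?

$73

Best selections within weight 13 and stock limits:
- 2×option 1 + 1×option 2: weight 12, value 73
- 3×option 1: weight 12, value 72
Best: $73.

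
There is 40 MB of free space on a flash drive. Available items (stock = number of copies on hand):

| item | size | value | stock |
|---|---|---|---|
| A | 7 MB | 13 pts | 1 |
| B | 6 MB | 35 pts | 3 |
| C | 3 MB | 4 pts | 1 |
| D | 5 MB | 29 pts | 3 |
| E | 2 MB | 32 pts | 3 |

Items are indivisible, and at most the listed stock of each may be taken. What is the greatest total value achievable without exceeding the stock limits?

Top feasible selections:
- 3×B + 3×D + 3×E: size 39, value 288
- 1×A + 2×B + 3×D + 3×E: size 40, value 266
Best: 288 pts.

288 pts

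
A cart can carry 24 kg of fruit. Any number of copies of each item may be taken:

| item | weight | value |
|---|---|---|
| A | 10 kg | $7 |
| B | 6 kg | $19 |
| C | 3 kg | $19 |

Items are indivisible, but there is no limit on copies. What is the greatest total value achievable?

$152

Best value-per-unit is C at 19/3, and filling with it alone uses weight 8×3=24. No mix of the others beats 8×19 = 152.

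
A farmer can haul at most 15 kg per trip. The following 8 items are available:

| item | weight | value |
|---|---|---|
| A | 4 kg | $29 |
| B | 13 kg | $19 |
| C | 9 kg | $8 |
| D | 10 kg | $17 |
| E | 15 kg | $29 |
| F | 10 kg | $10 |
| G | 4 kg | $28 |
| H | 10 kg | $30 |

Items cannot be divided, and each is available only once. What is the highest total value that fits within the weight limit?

$59

Check high-value combinations within 15 kg:
- A+H: weight 4+10=14, value 29+30=59
- G+H: weight 4+10=14, value 28+30=58
- A+G: weight 4+4=8, value 29+28=57
- A+D: weight 4+10=14, value 29+17=46
Best: $59.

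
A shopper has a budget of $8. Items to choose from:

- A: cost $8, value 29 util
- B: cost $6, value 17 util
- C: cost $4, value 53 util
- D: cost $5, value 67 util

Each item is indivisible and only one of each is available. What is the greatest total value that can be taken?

67 util

Check high-value combinations within $8:
- D: cost 5, value 67
- C: cost 4, value 53
- A: cost 8, value 29
- B: cost 6, value 17
Best: 67 util.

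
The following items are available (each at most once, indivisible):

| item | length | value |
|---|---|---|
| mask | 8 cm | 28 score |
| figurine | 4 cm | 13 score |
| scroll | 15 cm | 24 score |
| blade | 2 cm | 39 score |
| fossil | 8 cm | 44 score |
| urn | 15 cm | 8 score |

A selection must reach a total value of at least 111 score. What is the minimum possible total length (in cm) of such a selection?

18

Subsets with value ≥ 111, sorted by total length:
- mask+blade+fossil: length 18, value 111
- mask+figurine+blade+fossil: length 22, value 124
- figurine+scroll+blade+fossil: length 29, value 120
- mask+scroll+blade+fossil: length 33, value 135
Minimum length: 18 cm.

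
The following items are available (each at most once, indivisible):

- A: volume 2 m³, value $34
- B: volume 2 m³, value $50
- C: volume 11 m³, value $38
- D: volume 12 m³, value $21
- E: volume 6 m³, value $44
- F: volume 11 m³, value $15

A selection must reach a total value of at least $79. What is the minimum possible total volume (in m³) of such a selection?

Subsets with value ≥ 79, sorted by total volume:
- A+B: volume 4, value 84
- B+E: volume 8, value 94
- A+B+E: volume 10, value 128
- B+C: volume 13, value 88
Minimum volume: 4 m³.

4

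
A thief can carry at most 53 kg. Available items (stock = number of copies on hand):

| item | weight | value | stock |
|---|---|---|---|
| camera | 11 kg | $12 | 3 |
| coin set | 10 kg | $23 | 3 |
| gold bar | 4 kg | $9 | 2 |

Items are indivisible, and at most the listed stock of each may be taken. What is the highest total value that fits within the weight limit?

$99

Best selections within weight 53 and stock limits:
- 1×camera + 3×coin set + 2×gold bar: weight 49, value 99
- 2×camera + 3×coin set: weight 52, value 93
Best: $99.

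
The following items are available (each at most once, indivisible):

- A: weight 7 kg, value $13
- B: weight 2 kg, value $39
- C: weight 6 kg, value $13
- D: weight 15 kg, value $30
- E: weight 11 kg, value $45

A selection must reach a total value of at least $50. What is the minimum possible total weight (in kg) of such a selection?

8

Subsets with value ≥ 50, sorted by total weight:
- B+C: weight 8, value 52
- A+B: weight 9, value 52
Minimum weight: 8 kg.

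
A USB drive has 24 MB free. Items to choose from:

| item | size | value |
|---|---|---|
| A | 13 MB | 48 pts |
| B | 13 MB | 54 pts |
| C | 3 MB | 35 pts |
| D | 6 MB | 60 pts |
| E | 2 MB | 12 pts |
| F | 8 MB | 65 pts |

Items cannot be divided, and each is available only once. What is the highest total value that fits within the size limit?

172 pts

Check high-value combinations within 24 MB:
- C+D+E+F: size 3+6+2+8=19, value 35+60+12+65=172
- B+C+D+E: size 13+3+6+2=24, value 54+35+60+12=161
- C+D+F: size 3+6+8=17, value 35+60+65=160
- A+C+D+E: size 13+3+6+2=24, value 48+35+60+12=155
Best: 172 pts.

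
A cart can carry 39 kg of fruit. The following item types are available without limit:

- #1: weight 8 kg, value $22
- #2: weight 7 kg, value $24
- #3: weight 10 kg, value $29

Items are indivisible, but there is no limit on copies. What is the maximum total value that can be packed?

$125

Best value-per-unit is #2 at 24/7; filling with it alone gives 5×24 = 120.
Optimal mix: 4×#2 + 1×#3 → weight 38, value 125.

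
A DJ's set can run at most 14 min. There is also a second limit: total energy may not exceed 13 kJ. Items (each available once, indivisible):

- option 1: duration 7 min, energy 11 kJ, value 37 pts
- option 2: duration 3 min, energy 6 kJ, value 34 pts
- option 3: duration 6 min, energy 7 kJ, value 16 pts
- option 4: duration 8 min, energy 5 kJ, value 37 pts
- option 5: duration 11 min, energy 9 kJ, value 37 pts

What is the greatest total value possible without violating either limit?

71 pts

Feasible sets respecting both limits:
- option 2+option 4: duration 11, energy 11, value 71
- option 3+option 4: duration 14, energy 12, value 53
- option 2+option 3: duration 9, energy 13, value 50
- option 1: duration 7, energy 11, value 37
Best: 71 pts.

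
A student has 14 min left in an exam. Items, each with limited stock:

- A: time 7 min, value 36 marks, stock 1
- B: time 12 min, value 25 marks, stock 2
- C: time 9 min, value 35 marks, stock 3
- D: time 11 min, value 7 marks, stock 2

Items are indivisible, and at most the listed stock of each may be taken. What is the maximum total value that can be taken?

Best selections within time 14 and stock limits:
- 1×A: time 7, value 36
- 1×C: time 9, value 35
Best: 36 marks.

36 marks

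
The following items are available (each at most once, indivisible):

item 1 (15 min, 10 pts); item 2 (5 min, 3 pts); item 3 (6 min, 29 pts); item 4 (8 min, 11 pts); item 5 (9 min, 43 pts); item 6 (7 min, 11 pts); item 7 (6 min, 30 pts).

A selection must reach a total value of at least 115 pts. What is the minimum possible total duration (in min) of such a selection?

Subsets with value ≥ 115, sorted by total duration:
- item 2+item 3+item 5+item 6+item 7: duration 33, value 116
- item 2+item 3+item 4+item 5+item 7: duration 34, value 116
Minimum duration: 33 min.

33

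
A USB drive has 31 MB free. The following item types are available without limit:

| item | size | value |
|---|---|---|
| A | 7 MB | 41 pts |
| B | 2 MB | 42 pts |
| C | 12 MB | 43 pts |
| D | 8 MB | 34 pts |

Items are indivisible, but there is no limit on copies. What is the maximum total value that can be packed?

630 pts

Best value-per-unit is B at 42/2, and filling with it alone uses size 15×2=30. No mix of the others beats 15×42 = 630.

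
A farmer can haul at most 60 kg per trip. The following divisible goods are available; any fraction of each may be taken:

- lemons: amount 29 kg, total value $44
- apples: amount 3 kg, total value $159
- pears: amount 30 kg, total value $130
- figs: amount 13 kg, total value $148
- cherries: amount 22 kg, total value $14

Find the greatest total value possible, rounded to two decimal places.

458.24

Take in order of value per unit:
- apples (159/3 per unit): all 3 → value 159, running total 159.00
- figs (148/13 per unit): all 13 → value 148, running total 307.00
- pears (130/30 per unit): all 30 → value 130, running total 437.00
- lemons (44/29 per unit): 14 of 29 → value 14×44/29 = 21.2414, running total 458.24
Total 458.24.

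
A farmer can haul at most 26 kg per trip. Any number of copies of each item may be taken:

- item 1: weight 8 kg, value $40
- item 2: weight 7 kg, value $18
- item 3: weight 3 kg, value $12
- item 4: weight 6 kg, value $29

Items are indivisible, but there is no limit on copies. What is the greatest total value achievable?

Best value-per-unit is item 1 at 40/8; filling with it alone gives 3×40 = 120.
Optimal mix: 1×item 1 + 3×item 4 → weight 26, value 127.

$127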